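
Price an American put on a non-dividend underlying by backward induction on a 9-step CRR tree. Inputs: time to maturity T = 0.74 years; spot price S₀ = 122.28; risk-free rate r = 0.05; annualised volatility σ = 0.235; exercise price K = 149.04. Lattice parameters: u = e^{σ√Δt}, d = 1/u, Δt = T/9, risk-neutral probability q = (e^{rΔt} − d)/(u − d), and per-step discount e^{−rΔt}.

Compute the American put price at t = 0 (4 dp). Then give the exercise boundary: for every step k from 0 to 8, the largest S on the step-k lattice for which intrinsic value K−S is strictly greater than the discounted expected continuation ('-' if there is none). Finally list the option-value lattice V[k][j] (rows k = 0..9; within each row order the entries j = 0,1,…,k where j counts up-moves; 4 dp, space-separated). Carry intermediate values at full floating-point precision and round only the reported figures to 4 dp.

price = 26.9422
boundary = - 114.3117 122.2800 114.3117 122.2800 114.3117 122.2800 130.8038 139.9217
tree:
26.9422
34.7283 19.7875
42.1774 26.7600 13.3457
49.1411 34.7283 19.2690 7.8455
55.6510 42.1774 26.7600 12.3322 3.6611
61.7366 49.1411 34.7283 18.6340 6.4655 1.0358
67.4257 55.6510 42.1774 26.7600 11.0910 2.1387 0.0000
72.7441 61.7366 49.1411 34.7283 18.2362 4.4160 0.0000 0.0000
77.7159 67.4257 55.6510 42.1774 26.7600 9.1183 0.0000 0.0000 0.0000
82.3637 72.7441 61.7366 49.1411 34.7283 18.2362 0.0000 0.0000 0.0000 0.0000

Δt=0.08222  u=1.06971  d=0.93484  q=0.51370  discount=0.99590
step 9 (expiry): payoffs max(K−S,0) = 82.3637 72.7441 61.7366 49.1411 34.7283 18.2362 0.0000 0.0000 0.0000 0.0000
step 8: (k=8,j=0): S=71.3241, (K−S)⁺=77.7159, hold=77.1044 ⇒ V=77.7159 exercise | (k=8,j=1): S=81.6143, (K−S)⁺=67.4257, hold=66.8143 ⇒ V=67.4257 exercise | (k=8,j=2): S=93.3890, (K−S)⁺=55.6510, hold=55.0395 ⇒ V=55.6510 exercise | (k=8,j=3): S=106.8626, (K−S)⁺=42.1774, hold=41.5660 ⇒ V=42.1774 exercise | (k=8,j=4): S=122.2800, (K−S)⁺=26.7600, hold=26.1485 ⇒ V=26.7600 exercise | (k=8,j=5): S=139.9217, (K−S)⁺=9.1183, hold=8.8318 ⇒ V=9.1183 exercise | (k=8,j=6): S=160.1087, (K−S)⁺=0.0000, hold=0.0000 ⇒ V=0.0000 continue | (k=8,j=7): S=183.2081, (K−S)⁺=0.0000, hold=0.0000 ⇒ V=0.0000 continue | (k=8,j=8): S=209.6402, (K−S)⁺=0.0000, hold=0.0000 ⇒ V=0.0000 continue  boundary S*=139.9217
step 7: (k=7,j=0): S=76.2959, (K−S)⁺=72.7441, hold=72.1326 ⇒ V=72.7441 exercise | (k=7,j=1): S=87.3034, (K−S)⁺=61.7366, hold=61.1252 ⇒ V=61.7366 exercise | (k=7,j=2): S=99.8989, (K−S)⁺=49.1411, hold=48.5296 ⇒ V=49.1411 exercise | (k=7,j=3): S=114.3117, (K−S)⁺=34.7283, hold=34.1169 ⇒ V=34.7283 exercise | (k=7,j=4): S=130.8038, (K−S)⁺=18.2362, hold=17.6248 ⇒ V=18.2362 exercise | (k=7,j=5): S=149.6753, (K−S)⁺=0.0000, hold=4.4160 ⇒ V=4.4160 continue | (k=7,j=6): S=171.2694, (K−S)⁺=0.0000, hold=0.0000 ⇒ V=0.0000 continue | (k=7,j=7): S=195.9790, (K−S)⁺=0.0000, hold=0.0000 ⇒ V=0.0000 continue  boundary S*=130.8038
step 6: (k=6,j=0): S=81.6143, (K−S)⁺=67.4257, hold=66.8143 ⇒ V=67.4257 exercise | (k=6,j=1): S=93.3890, (K−S)⁺=55.6510, hold=55.0395 ⇒ V=55.6510 exercise | (k=6,j=2): S=106.8626, (K−S)⁺=42.1774, hold=41.5660 ⇒ V=42.1774 exercise | (k=6,j=3): S=122.2800, (K−S)⁺=26.7600, hold=26.1485 ⇒ V=26.7600 exercise | (k=6,j=4): S=139.9217, (K−S)⁺=9.1183, hold=11.0910 ⇒ V=11.0910 continue | (k=6,j=5): S=160.1087, (K−S)⁺=0.0000, hold=2.1387 ⇒ V=2.1387 continue | (k=6,j=6): S=183.2081, (K−S)⁺=0.0000, hold=0.0000 ⇒ V=0.0000 continue  boundary S*=122.2800
step 5: (k=5,j=0): S=87.3034, (K−S)⁺=61.7366, hold=61.1252 ⇒ V=61.7366 exercise | (k=5,j=1): S=99.8989, (K−S)⁺=49.1411, hold=48.5296 ⇒ V=49.1411 exercise | (k=5,j=2): S=114.3117, (K−S)⁺=34.7283, hold=34.1169 ⇒ V=34.7283 exercise | (k=5,j=3): S=130.8038, (K−S)⁺=18.2362, hold=18.6340 ⇒ V=18.6340 continue | (k=5,j=4): S=149.6753, (K−S)⁺=0.0000, hold=6.4655 ⇒ V=6.4655 continue | (k=5,j=5): S=171.2694, (K−S)⁺=0.0000, hold=1.0358 ⇒ V=1.0358 continue  boundary S*=114.3117
step 4: (k=4,j=0): S=93.3890, (K−S)⁺=55.6510, hold=55.0395 ⇒ V=55.6510 exercise | (k=4,j=1): S=106.8626, (K−S)⁺=42.1774, hold=41.5660 ⇒ V=42.1774 exercise | (k=4,j=2): S=122.2800, (K−S)⁺=26.7600, hold=26.3520 ⇒ V=26.7600 exercise | (k=4,j=3): S=139.9217, (K−S)⁺=9.1183, hold=12.3322 ⇒ V=12.3322 continue | (k=4,j=4): S=160.1087, (K−S)⁺=0.0000, hold=3.6611 ⇒ V=3.6611 continue  boundary S*=122.2800
step 3: (k=3,j=0): S=99.8989, (K−S)⁺=49.1411, hold=48.5296 ⇒ V=49.1411 exercise | (k=3,j=1): S=114.3117, (K−S)⁺=34.7283, hold=34.1169 ⇒ V=34.7283 exercise | (k=3,j=2): S=130.8038, (K−S)⁺=18.2362, hold=19.2690 ⇒ V=19.2690 continue | (k=3,j=3): S=149.6753, (K−S)⁺=0.0000, hold=7.8455 ⇒ V=7.8455 continue  boundary S*=114.3117
step 2: (k=2,j=0): S=106.8626, (K−S)⁺=42.1774, hold=41.5660 ⇒ V=42.1774 exercise | (k=2,j=1): S=122.2800, (K−S)⁺=26.7600, hold=26.6769 ⇒ V=26.7600 exercise | (k=2,j=2): S=139.9217, (K−S)⁺=9.1183, hold=13.3457 ⇒ V=13.3457 continue  boundary S*=122.2800
step 1: (k=1,j=0): S=114.3117, (K−S)⁺=34.7283, hold=34.1169 ⇒ V=34.7283 exercise | (k=1,j=1): S=130.8038, (K−S)⁺=18.2362, hold=19.7875 ⇒ V=19.7875 continue  boundary S*=114.3117
step 0: (k=0,j=0): S=122.2800, (K−S)⁺=26.7600, hold=26.9422 ⇒ V=26.9422 continue  boundary S*=-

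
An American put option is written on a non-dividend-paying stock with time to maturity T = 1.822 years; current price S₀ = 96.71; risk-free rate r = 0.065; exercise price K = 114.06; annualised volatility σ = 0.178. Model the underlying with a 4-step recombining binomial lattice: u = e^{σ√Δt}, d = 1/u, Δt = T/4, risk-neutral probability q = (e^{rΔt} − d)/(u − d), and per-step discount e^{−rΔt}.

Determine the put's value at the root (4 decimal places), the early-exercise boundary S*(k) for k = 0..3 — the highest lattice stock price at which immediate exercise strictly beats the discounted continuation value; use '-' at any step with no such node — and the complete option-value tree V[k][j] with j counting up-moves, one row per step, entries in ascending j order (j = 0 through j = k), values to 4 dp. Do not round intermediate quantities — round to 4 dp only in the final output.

params: Δt=0.45550 u=1.12765 d=0.88680 q=0.59477 e^(-rΔt)=0.97083
t_4 payoffs: 54.2494 38.0055 17.3500 0.0000 0.0000
t_3: node(3,0) S=67.4453 payoff=46.6147 vs cont=43.2872 → 46.6147 [stop]  node(3,1) S=85.7626 payoff=28.2974 vs cont=24.9698 → 28.2974 [stop]  node(3,2) S=109.0548 payoff=5.0052 vs cont=6.8256 → 6.8256 [wait]  node(3,3) S=138.6728 payoff=0.0000 vs cont=0.0000 → 0.0000 [wait]  ⇒ S*(3)=85.7626
t_2: node(2,0) S=76.0545 payoff=38.0055 vs cont=34.6780 → 38.0055 [stop]  node(2,1) S=96.7100 payoff=17.3500 vs cont=15.0736 → 17.3500 [stop]  node(2,2) S=122.9753 payoff=0.0000 vs cont=2.6852 → 2.6852 [wait]  ⇒ S*(2)=96.7100
t_1: node(1,0) S=85.7626 payoff=28.2974 vs cont=24.9698 → 28.2974 [stop]  node(1,1) S=109.0548 payoff=5.0052 vs cont=8.3761 → 8.3761 [wait]  ⇒ S*(1)=85.7626
t_0: node(0,0) S=96.7100 payoff=17.3500 vs cont=15.9689 → 17.3500 [stop]  ⇒ S*(0)=96.7100

price = 17.3500
boundary = 96.7100 85.7626 96.7100 85.7626
tree:
17.3500
28.2974 8.3761
38.0055 17.3500 2.6852
46.6147 28.2974 6.8256 0.0000
54.2494 38.0055 17.3500 0.0000 0.0000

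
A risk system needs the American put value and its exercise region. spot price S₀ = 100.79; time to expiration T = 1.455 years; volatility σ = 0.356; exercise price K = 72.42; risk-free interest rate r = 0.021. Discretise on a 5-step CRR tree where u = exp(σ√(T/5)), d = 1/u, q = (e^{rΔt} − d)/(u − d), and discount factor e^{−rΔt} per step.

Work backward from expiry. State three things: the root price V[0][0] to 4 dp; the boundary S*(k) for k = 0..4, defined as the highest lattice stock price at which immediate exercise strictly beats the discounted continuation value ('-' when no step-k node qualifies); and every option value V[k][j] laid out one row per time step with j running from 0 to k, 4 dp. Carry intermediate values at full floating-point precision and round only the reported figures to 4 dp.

Δt=0.29100  u=1.21172  d=0.82527  q=0.46800  discount=0.99391
step 5 (expiry): payoffs max(K−S,0) = 33.8364 15.7688 0.0000 0.0000 0.0000 0.0000
step 4: (k=4,j=0): S=46.7526, (K−S)⁺=25.6674, hold=25.2262 ⇒ V=25.6674 exercise | (k=4,j=1): S=68.6455, (K−S)⁺=3.7745, hold=8.3379 ⇒ V=8.3379 continue | (k=4,j=2): S=100.7900, (K−S)⁺=0.0000, hold=0.0000 ⇒ V=0.0000 continue | (k=4,j=3): S=147.9868, (K−S)⁺=0.0000, hold=0.0000 ⇒ V=0.0000 continue | (k=4,j=4): S=217.2845, (K−S)⁺=0.0000, hold=0.0000 ⇒ V=0.0000 continue  boundary S*=46.7526
step 3: (k=3,j=0): S=56.6512, (K−S)⁺=15.7688, hold=17.4503 ⇒ V=17.4503 continue | (k=3,j=1): S=83.1792, (K−S)⁺=0.0000, hold=4.4088 ⇒ V=4.4088 continue | (k=3,j=2): S=122.1294, (K−S)⁺=0.0000, hold=0.0000 ⇒ V=0.0000 continue | (k=3,j=3): S=179.3188, (K−S)⁺=0.0000, hold=0.0000 ⇒ V=0.0000 continue  boundary S*=-
step 2: (k=2,j=0): S=68.6455, (K−S)⁺=3.7745, hold=11.2777 ⇒ V=11.2777 continue | (k=2,j=1): S=100.7900, (K−S)⁺=0.0000, hold=2.3312 ⇒ V=2.3312 continue | (k=2,j=2): S=147.9868, (K−S)⁺=0.0000, hold=0.0000 ⇒ V=0.0000 continue  boundary S*=-
step 1: (k=1,j=0): S=83.1792, (K−S)⁺=0.0000, hold=7.0476 ⇒ V=7.0476 continue | (k=1,j=1): S=122.1294, (K−S)⁺=0.0000, hold=1.2326 ⇒ V=1.2326 continue  boundary S*=-
step 0: (k=0,j=0): S=100.7900, (K−S)⁺=0.0000, hold=4.2998 ⇒ V=4.2998 continue  boundary S*=-

price = 4.2998
boundary = - - - - 46.7526
tree:
4.2998
7.0476 1.2326
11.2777 2.3312 0.0000
17.4503 4.4088 0.0000 0.0000
25.6674 8.3379 0.0000 0.0000 0.0000
33.8364 15.7688 0.0000 0.0000 0.0000 0.0000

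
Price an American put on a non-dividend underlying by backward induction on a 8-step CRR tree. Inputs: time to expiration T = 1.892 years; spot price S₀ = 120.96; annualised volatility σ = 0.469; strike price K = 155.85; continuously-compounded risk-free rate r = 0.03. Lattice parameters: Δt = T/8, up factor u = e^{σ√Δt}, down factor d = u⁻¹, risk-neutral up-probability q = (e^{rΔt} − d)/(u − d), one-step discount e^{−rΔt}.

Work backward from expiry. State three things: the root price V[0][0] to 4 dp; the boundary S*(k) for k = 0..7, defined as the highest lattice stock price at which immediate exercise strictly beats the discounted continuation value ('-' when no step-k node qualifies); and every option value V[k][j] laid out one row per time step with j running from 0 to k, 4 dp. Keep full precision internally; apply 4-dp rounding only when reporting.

Δt=0.23650  u=1.25619  d=0.79606  q=0.45870  discount=0.99293
step 8 (expiry): payoffs max(K−S,0) = 136.3422 125.0666 107.2736 79.1962 34.8900 0.0000 0.0000 0.0000 0.0000
step 7: (k=7,j=0): S=24.5054, (K−S)⁺=131.3446, hold=130.2427 ⇒ V=131.3446 exercise | (k=7,j=1): S=38.6697, (K−S)⁺=117.1803, hold=116.0784 ⇒ V=117.1803 exercise | (k=7,j=2): S=61.0210, (K−S)⁺=94.8290, hold=93.7272 ⇒ V=94.8290 exercise | (k=7,j=3): S=96.2914, (K−S)⁺=59.5586, hold=58.4567 ⇒ V=59.5586 exercise | (k=7,j=4): S=151.9483, (K−S)⁺=3.9017, hold=18.7524 ⇒ V=18.7524 continue | (k=7,j=5): S=239.7752, (K−S)⁺=0.0000, hold=0.0000 ⇒ V=0.0000 continue | (k=7,j=6): S=378.3664, (K−S)⁺=0.0000, hold=0.0000 ⇒ V=0.0000 continue | (k=7,j=7): S=597.0640, (K−S)⁺=0.0000, hold=0.0000 ⇒ V=0.0000 continue  boundary S*=96.2914
step 6: (k=6,j=0): S=30.7834, (K−S)⁺=125.0666, hold=123.9647 ⇒ V=125.0666 exercise | (k=6,j=1): S=48.5764, (K−S)⁺=107.2736, hold=106.1718 ⇒ V=107.2736 exercise | (k=6,j=2): S=76.6538, (K−S)⁺=79.1962, hold=78.0944 ⇒ V=79.1962 exercise | (k=6,j=3): S=120.9600, (K−S)⁺=34.8900, hold=40.5520 ⇒ V=40.5520 continue | (k=6,j=4): S=190.8755, (K−S)⁺=0.0000, hold=10.0789 ⇒ V=10.0789 continue | (k=6,j=5): S=301.2024, (K−S)⁺=0.0000, hold=0.0000 ⇒ V=0.0000 continue | (k=6,j=6): S=475.2988, (K−S)⁺=0.0000, hold=0.0000 ⇒ V=0.0000 continue  boundary S*=76.6538
step 5: (k=5,j=0): S=38.6697, (K−S)⁺=117.1803, hold=116.0784 ⇒ V=117.1803 exercise | (k=5,j=1): S=61.0210, (K−S)⁺=94.8290, hold=93.7272 ⇒ V=94.8290 exercise | (k=5,j=2): S=96.2914, (K−S)⁺=59.5586, hold=61.0356 ⇒ V=61.0356 continue | (k=5,j=3): S=151.9483, (K−S)⁺=3.9017, hold=26.3861 ⇒ V=26.3861 continue | (k=5,j=4): S=239.7752, (K−S)⁺=0.0000, hold=5.4171 ⇒ V=5.4171 continue | (k=5,j=5): S=378.3664, (K−S)⁺=0.0000, hold=0.0000 ⇒ V=0.0000 continue  boundary S*=61.0210
step 4: (k=4,j=0): S=48.5764, (K−S)⁺=107.2736, hold=106.1718 ⇒ V=107.2736 exercise | (k=4,j=1): S=76.6538, (K−S)⁺=79.1962, hold=78.7671 ⇒ V=79.1962 exercise | (k=4,j=2): S=120.9600, (K−S)⁺=34.8900, hold=44.8227 ⇒ V=44.8227 continue | (k=4,j=3): S=190.8755, (K−S)⁺=0.0000, hold=16.6491 ⇒ V=16.6491 continue | (k=4,j=4): S=301.2024, (K−S)⁺=0.0000, hold=2.9116 ⇒ V=2.9116 continue  boundary S*=76.6538
step 3: (k=3,j=0): S=61.0210, (K−S)⁺=94.8290, hold=93.7272 ⇒ V=94.8290 exercise | (k=3,j=1): S=96.2914, (K−S)⁺=59.5586, hold=62.9807 ⇒ V=62.9807 continue | (k=3,j=2): S=151.9483, (K−S)⁺=3.9017, hold=31.6739 ⇒ V=31.6739 continue | (k=3,j=3): S=239.7752, (K−S)⁺=0.0000, hold=10.2745 ⇒ V=10.2745 continue  boundary S*=61.0210
step 2: (k=2,j=0): S=76.6538, (K−S)⁺=79.1962, hold=79.6530 ⇒ V=79.6530 continue | (k=2,j=1): S=120.9600, (K−S)⁺=34.8900, hold=48.2765 ⇒ V=48.2765 continue | (k=2,j=2): S=190.8755, (K−S)⁺=0.0000, hold=21.7035 ⇒ V=21.7035 continue  boundary S*=-
step 1: (k=1,j=0): S=96.2914, (K−S)⁺=59.5586, hold=64.7992 ⇒ V=64.7992 continue | (k=1,j=1): S=151.9483, (K−S)⁺=3.9017, hold=35.8323 ⇒ V=35.8323 continue  boundary S*=-
step 0: (k=0,j=0): S=120.9600, (K−S)⁺=34.8900, hold=51.1479 ⇒ V=51.1479 continue  boundary S*=-

price = 51.1479
boundary = - - - 61.0210 76.6538 61.0210 76.6538 96.2914
tree:
51.1479
64.7992 35.8323
79.6530 48.2765 21.7035
94.8290 62.9807 31.6739 10.2745
107.2736 79.1962 44.8227 16.6491 2.9116
117.1803 94.8290 61.0356 26.3861 5.4171 0.0000
125.0666 107.2736 79.1962 40.5520 10.0789 0.0000 0.0000
131.3446 117.1803 94.8290 59.5586 18.7524 0.0000 0.0000 0.0000
136.3422 125.0666 107.2736 79.1962 34.8900 0.0000 0.0000 0.0000 0.0000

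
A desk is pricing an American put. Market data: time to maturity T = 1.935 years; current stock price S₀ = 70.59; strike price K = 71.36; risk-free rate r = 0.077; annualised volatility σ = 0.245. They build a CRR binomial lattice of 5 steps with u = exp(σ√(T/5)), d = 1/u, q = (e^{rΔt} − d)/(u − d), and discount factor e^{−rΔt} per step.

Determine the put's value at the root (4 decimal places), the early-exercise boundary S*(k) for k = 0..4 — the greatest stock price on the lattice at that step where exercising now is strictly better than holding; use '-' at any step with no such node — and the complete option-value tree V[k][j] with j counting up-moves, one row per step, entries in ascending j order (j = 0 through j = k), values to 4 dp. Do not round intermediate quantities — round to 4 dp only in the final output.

Δt=0.38700  u=1.16464  d=0.85863  q=0.56082  discount=0.97064
step 5 (expiry): payoffs max(K−S,0) = 38.4155 26.6745 10.7490 0.0000 0.0000 0.0000
step 4: (k=4,j=0): S=38.3685, (K−S)⁺=32.9915, hold=30.8964 ⇒ V=32.9915 exercise | (k=4,j=1): S=52.0426, (K−S)⁺=19.3174, hold=17.2223 ⇒ V=19.3174 exercise | (k=4,j=2): S=70.5900, (K−S)⁺=0.7700, hold=4.5822 ⇒ V=4.5822 continue | (k=4,j=3): S=95.7475, (K−S)⁺=0.0000, hold=0.0000 ⇒ V=0.0000 continue | (k=4,j=4): S=129.8708, (K−S)⁺=0.0000, hold=0.0000 ⇒ V=0.0000 continue  boundary S*=52.0426
step 3: (k=3,j=0): S=44.6855, (K−S)⁺=26.6745, hold=24.5794 ⇒ V=26.6745 exercise | (k=3,j=1): S=60.6110, (K−S)⁺=10.7490, hold=10.7291 ⇒ V=10.7490 exercise | (k=3,j=2): S=82.2120, (K−S)⁺=0.0000, hold=1.9534 ⇒ V=1.9534 continue | (k=3,j=3): S=111.5114, (K−S)⁺=0.0000, hold=0.0000 ⇒ V=0.0000 continue  boundary S*=60.6110
step 2: (k=2,j=0): S=52.0426, (K−S)⁺=19.3174, hold=17.2223 ⇒ V=19.3174 exercise | (k=2,j=1): S=70.5900, (K−S)⁺=0.7700, hold=5.6455 ⇒ V=5.6455 continue | (k=2,j=2): S=95.7475, (K−S)⁺=0.0000, hold=0.8327 ⇒ V=0.8327 continue  boundary S*=52.0426
step 1: (k=1,j=0): S=60.6110, (K−S)⁺=10.7490, hold=11.3080 ⇒ V=11.3080 continue | (k=1,j=1): S=82.2120, (K−S)⁺=0.0000, hold=2.8599 ⇒ V=2.8599 continue  boundary S*=-
step 0: (k=0,j=0): S=70.5900, (K−S)⁺=0.7700, hold=6.3773 ⇒ V=6.3773 continue  boundary S*=-

price = 6.3773
boundary = - - 52.0426 60.6110 52.0426
tree:
6.3773
11.3080 2.8599
19.3174 5.6455 0.8327
26.6745 10.7490 1.9534 0.0000
32.9915 19.3174 4.5822 0.0000 0.0000
38.4155 26.6745 10.7490 0.0000 0.0000 0.0000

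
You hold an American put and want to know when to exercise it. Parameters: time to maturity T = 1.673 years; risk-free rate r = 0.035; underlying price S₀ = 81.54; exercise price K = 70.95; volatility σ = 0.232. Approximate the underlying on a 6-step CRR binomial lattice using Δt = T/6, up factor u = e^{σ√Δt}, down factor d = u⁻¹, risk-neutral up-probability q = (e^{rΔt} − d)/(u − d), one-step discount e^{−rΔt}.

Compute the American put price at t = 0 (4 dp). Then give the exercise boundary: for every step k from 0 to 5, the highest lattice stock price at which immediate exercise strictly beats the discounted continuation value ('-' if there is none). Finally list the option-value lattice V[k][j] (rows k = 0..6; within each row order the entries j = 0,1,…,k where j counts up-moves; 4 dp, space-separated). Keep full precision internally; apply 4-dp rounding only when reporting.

Δt=0.27883  u=1.13033  d=0.88470  q=0.50934  discount=0.99029
step 6 (expiry): payoffs max(K−S,0) = 31.8527 20.9978 7.1291 0.0000 0.0000 0.0000 0.0000
step 5: (k=5,j=0): S=44.1927, (K−S)⁺=26.7573, hold=26.0683 ⇒ V=26.7573 exercise | (k=5,j=1): S=56.4623, (K−S)⁺=14.4877, hold=13.7987 ⇒ V=14.4877 exercise | (k=5,j=2): S=72.1384, (K−S)⁺=0.0000, hold=3.4640 ⇒ V=3.4640 continue | (k=5,j=3): S=92.1669, (K−S)⁺=0.0000, hold=0.0000 ⇒ V=0.0000 continue | (k=5,j=4): S=117.7559, (K−S)⁺=0.0000, hold=0.0000 ⇒ V=0.0000 continue | (k=5,j=5): S=150.4496, (K−S)⁺=0.0000, hold=0.0000 ⇒ V=0.0000 continue  boundary S*=56.4623
step 4: (k=4,j=0): S=49.9522, (K−S)⁺=20.9978, hold=20.3088 ⇒ V=20.9978 exercise | (k=4,j=1): S=63.8209, (K−S)⁺=7.1291, hold=8.7868 ⇒ V=8.7868 continue | (k=4,j=2): S=81.5400, (K−S)⁺=0.0000, hold=1.6832 ⇒ V=1.6832 continue | (k=4,j=3): S=104.1787, (K−S)⁺=0.0000, hold=0.0000 ⇒ V=0.0000 continue | (k=4,j=4): S=133.1027, (K−S)⁺=0.0000, hold=0.0000 ⇒ V=0.0000 continue  boundary S*=49.9522
step 3: (k=3,j=0): S=56.4623, (K−S)⁺=14.4877, hold=14.6347 ⇒ V=14.6347 continue | (k=3,j=1): S=72.1384, (K−S)⁺=0.0000, hold=5.1184 ⇒ V=5.1184 continue | (k=3,j=2): S=92.1669, (K−S)⁺=0.0000, hold=0.8178 ⇒ V=0.8178 continue | (k=3,j=3): S=117.7559, (K−S)⁺=0.0000, hold=0.0000 ⇒ V=0.0000 continue  boundary S*=-
step 2: (k=2,j=0): S=63.8209, (K−S)⁺=7.1291, hold=9.6927 ⇒ V=9.6927 continue | (k=2,j=1): S=81.5400, (K−S)⁺=0.0000, hold=2.8995 ⇒ V=2.8995 continue | (k=2,j=2): S=104.1787, (K−S)⁺=0.0000, hold=0.3974 ⇒ V=0.3974 continue  boundary S*=-
step 1: (k=1,j=0): S=72.1384, (K−S)⁺=0.0000, hold=6.1721 ⇒ V=6.1721 continue | (k=1,j=1): S=92.1669, (K−S)⁺=0.0000, hold=1.6093 ⇒ V=1.6093 continue  boundary S*=-
step 0: (k=0,j=0): S=81.5400, (K−S)⁺=0.0000, hold=3.8108 ⇒ V=3.8108 continue  boundary S*=-

price = 3.8108
boundary = - - - - 49.9522 56.4623
tree:
3.8108
6.1721 1.6093
9.6927 2.8995 0.3974
14.6347 5.1184 0.8178 0.0000
20.9978 8.7868 1.6832 0.0000 0.0000
26.7573 14.4877 3.4640 0.0000 0.0000 0.0000
31.8527 20.9978 7.1291 0.0000 0.0000 0.0000 0.0000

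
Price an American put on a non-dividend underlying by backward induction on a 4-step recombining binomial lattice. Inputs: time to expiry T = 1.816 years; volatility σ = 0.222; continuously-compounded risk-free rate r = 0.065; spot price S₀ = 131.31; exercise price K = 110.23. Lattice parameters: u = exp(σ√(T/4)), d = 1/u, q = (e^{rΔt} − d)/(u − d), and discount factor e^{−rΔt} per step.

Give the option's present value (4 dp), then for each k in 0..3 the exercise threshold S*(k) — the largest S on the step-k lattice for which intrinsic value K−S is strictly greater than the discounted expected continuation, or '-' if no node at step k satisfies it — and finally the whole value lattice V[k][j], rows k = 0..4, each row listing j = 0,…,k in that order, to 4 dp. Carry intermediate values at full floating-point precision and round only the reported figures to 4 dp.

price = 3.6417
boundary = - - - 83.8319
tree:
3.6417
7.3026 0.9872
14.2019 2.3235 0.0000
26.3981 5.4688 0.0000 0.0000
38.0451 12.8719 0.0000 0.0000 0.0000

Δt=0.45400, u=1.16135, d=0.86107, q=0.56241, disc=e^(-rΔt)=0.97092
k=4 terminal: V=max(K-S,0) → 38.0451 12.8719 0.0000 0.0000 0.0000
k=3: j=0 S=83.8319 intr=26.3981 cont=23.1928 V=26.3981[EX]; j=1 S=113.0668 intr=0.0000 cont=5.4688 V=5.4688[hold]; j=2 S=152.4968 intr=0.0000 cont=0.0000 V=0.0000[hold]; j=3 S=205.6773 intr=0.0000 cont=0.0000 V=0.0000[hold]  S*(3)=83.8319
k=2: j=0 S=97.3581 intr=12.8719 cont=14.2019 V=14.2019[hold]; j=1 S=131.3100 intr=0.0000 cont=2.3235 V=2.3235[hold]; j=2 S=177.1020 intr=0.0000 cont=0.0000 V=0.0000[hold]  S*(2)=-
k=1: j=0 S=113.0668 intr=0.0000 cont=7.3026 V=7.3026[hold]; j=1 S=152.4968 intr=0.0000 cont=0.9872 V=0.9872[hold]  S*(1)=-
k=0: j=0 S=131.3100 intr=0.0000 cont=3.6417 V=3.6417[hold]  S*(0)=-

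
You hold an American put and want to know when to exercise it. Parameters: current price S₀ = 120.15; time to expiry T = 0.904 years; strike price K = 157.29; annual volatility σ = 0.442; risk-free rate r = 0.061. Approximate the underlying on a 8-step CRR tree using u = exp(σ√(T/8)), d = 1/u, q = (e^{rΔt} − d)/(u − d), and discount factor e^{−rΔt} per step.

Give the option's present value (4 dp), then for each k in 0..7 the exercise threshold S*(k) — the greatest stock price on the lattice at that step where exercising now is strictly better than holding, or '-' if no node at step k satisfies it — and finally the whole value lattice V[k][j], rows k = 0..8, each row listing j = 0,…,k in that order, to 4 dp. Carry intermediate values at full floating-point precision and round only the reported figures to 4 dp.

params: Δt=0.11300 u=1.16019 d=0.86193 q=0.48611 e^(-rΔt)=0.99313
t_8 payoffs: 120.6882 108.0228 90.9748 68.0276 37.1400 0.0000 0.0000 0.0000 0.0000
t_7: node(7,0) S=42.4649 payoff=114.8251 vs cont=113.7446 → 114.8251 [stop]  node(7,1) S=57.1591 payoff=100.1309 vs cont=99.0504 → 100.1309 [stop]  node(7,2) S=76.9380 payoff=80.3520 vs cont=79.2715 → 80.3520 [stop]  node(7,3) S=103.5610 payoff=53.7290 vs cont=52.6486 → 53.7290 [stop]  node(7,4) S=139.3964 payoff=17.8936 vs cont=18.9546 → 18.9546 [wait]  node(7,5) S=187.6319 payoff=0.0000 vs cont=0.0000 → 0.0000 [wait]  node(7,6) S=252.5585 payoff=0.0000 vs cont=0.0000 → 0.0000 [wait]  node(7,7) S=339.9517 payoff=0.0000 vs cont=0.0000 → 0.0000 [wait]  ⇒ S*(7)=103.5610
t_6: node(6,0) S=49.2672 payoff=108.0228 vs cont=106.9423 → 108.0228 [stop]  node(6,1) S=66.3152 payoff=90.9748 vs cont=89.8943 → 90.9748 [stop]  node(6,2) S=89.2624 payoff=68.0276 vs cont=66.9471 → 68.0276 [stop]  node(6,3) S=120.1500 payoff=37.1400 vs cont=36.5717 → 37.1400 [stop]  node(6,4) S=161.7257 payoff=0.0000 vs cont=9.6736 → 9.6736 [wait]  node(6,5) S=217.6879 payoff=0.0000 vs cont=0.0000 → 0.0000 [wait]  node(6,6) S=293.0149 payoff=0.0000 vs cont=0.0000 → 0.0000 [wait]  ⇒ S*(6)=120.1500
t_5: node(5,0) S=57.1591 payoff=100.1309 vs cont=99.0504 → 100.1309 [stop]  node(5,1) S=76.9380 payoff=80.3520 vs cont=79.2715 → 80.3520 [stop]  node(5,2) S=103.5610 payoff=53.7290 vs cont=52.6486 → 53.7290 [stop]  node(5,3) S=139.3964 payoff=17.8936 vs cont=23.6248 → 23.6248 [wait]  node(5,4) S=187.6319 payoff=0.0000 vs cont=4.9370 → 4.9370 [wait]  node(5,5) S=252.5585 payoff=0.0000 vs cont=0.0000 → 0.0000 [wait]  ⇒ S*(5)=103.5610
t_4: node(4,0) S=66.3152 payoff=90.9748 vs cont=89.8943 → 90.9748 [stop]  node(4,1) S=89.2624 payoff=68.0276 vs cont=66.9471 → 68.0276 [stop]  node(4,2) S=120.1500 payoff=37.1400 vs cont=38.8264 → 38.8264 [wait]  node(4,3) S=161.7257 payoff=0.0000 vs cont=14.4405 → 14.4405 [wait]  node(4,4) S=217.6879 payoff=0.0000 vs cont=2.5196 → 2.5196 [wait]  ⇒ S*(4)=89.2624
t_3: node(3,0) S=76.9380 payoff=80.3520 vs cont=79.2715 → 80.3520 [stop]  node(3,1) S=103.5610 payoff=53.7290 vs cont=53.4627 → 53.7290 [stop]  node(3,2) S=139.3964 payoff=17.8936 vs cont=26.7868 → 26.7868 [wait]  node(3,3) S=187.6319 payoff=0.0000 vs cont=8.5862 → 8.5862 [wait]  ⇒ S*(3)=103.5610
t_2: node(2,0) S=89.2624 payoff=68.0276 vs cont=66.9471 → 68.0276 [stop]  node(2,1) S=120.1500 payoff=37.1400 vs cont=40.3529 → 40.3529 [wait]  node(2,2) S=161.7257 payoff=0.0000 vs cont=17.8160 → 17.8160 [wait]  ⇒ S*(2)=89.2624
t_1: node(1,0) S=103.5610 payoff=53.7290 vs cont=54.1997 → 54.1997 [wait]  node(1,1) S=139.3964 payoff=17.8936 vs cont=29.1955 → 29.1955 [wait]  ⇒ S*(1)=-
t_0: node(0,0) S=120.1500 payoff=37.1400 vs cont=41.7560 → 41.7560 [wait]  ⇒ S*(0)=-

price = 41.7560
boundary = - - 89.2624 103.5610 89.2624 103.5610 120.1500 103.5610
tree:
41.7560
54.1997 29.1955
68.0276 40.3529 17.8160
80.3520 53.7290 26.7868 8.5862
90.9748 68.0276 38.8264 14.4405 2.5196
100.1309 80.3520 53.7290 23.6248 4.9370 0.0000
108.0228 90.9748 68.0276 37.1400 9.6736 0.0000 0.0000
114.8251 100.1309 80.3520 53.7290 18.9546 0.0000 0.0000 0.0000
120.6882 108.0228 90.9748 68.0276 37.1400 0.0000 0.0000 0.0000 0.0000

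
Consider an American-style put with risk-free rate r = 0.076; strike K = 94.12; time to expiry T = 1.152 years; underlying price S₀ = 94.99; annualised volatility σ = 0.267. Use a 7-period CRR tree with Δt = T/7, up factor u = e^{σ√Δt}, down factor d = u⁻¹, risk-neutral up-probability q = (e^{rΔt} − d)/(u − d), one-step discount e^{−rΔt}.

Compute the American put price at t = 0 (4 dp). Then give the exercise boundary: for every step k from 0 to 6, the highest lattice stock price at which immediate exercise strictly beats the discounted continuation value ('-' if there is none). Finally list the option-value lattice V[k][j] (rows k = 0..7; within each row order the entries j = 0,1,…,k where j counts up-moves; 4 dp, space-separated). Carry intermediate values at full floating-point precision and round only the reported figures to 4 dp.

price = 7.5726
boundary = - - - 68.6367 76.4886 68.6367 76.4886
tree:
7.5726
11.7724 4.0417
17.6770 6.8350 1.6696
25.4833 11.1992 3.1414 0.4090
32.5292 17.6314 5.7820 0.8828 0.0000
38.8519 25.4833 10.3247 1.9058 0.0000 0.0000
44.5254 32.5292 17.6314 4.1141 0.0000 0.0000 0.0000
49.6165 38.8519 25.4833 8.8812 0.0000 0.0000 0.0000 0.0000

params: Δt=0.16457 u=1.11440 d=0.89734 q=0.53093 e^(-rΔt)=0.98757
t_7 payoffs: 49.6165 38.8519 25.4833 8.8812 0.0000 0.0000 0.0000 0.0000
t_6: node(6,0) S=49.5946 payoff=44.5254 vs cont=43.3555 → 44.5254 [stop]  node(6,1) S=61.5908 payoff=32.5292 vs cont=31.3594 → 32.5292 [stop]  node(6,2) S=76.4886 payoff=17.6314 vs cont=16.4615 → 17.6314 [stop]  node(6,3) S=94.9900 payoff=0.0000 vs cont=4.1141 → 4.1141 [wait]  node(6,4) S=117.9666 payoff=0.0000 vs cont=0.0000 → 0.0000 [wait]  node(6,5) S=146.5009 payoff=0.0000 vs cont=0.0000 → 0.0000 [wait]  node(6,6) S=181.9372 payoff=0.0000 vs cont=0.0000 → 0.0000 [wait]  ⇒ S*(6)=76.4886
t_5: node(5,0) S=55.2681 payoff=38.8519 vs cont=37.6820 → 38.8519 [stop]  node(5,1) S=68.6367 payoff=25.4833 vs cont=24.3135 → 25.4833 [stop]  node(5,2) S=85.2388 payoff=8.8812 vs cont=10.3247 → 10.3247 [wait]  node(5,3) S=105.8567 payoff=0.0000 vs cont=1.9058 → 1.9058 [wait]  node(5,4) S=131.4618 payoff=0.0000 vs cont=0.0000 → 0.0000 [wait]  node(5,5) S=163.2604 payoff=0.0000 vs cont=0.0000 → 0.0000 [wait]  ⇒ S*(5)=68.6367
t_4: node(4,0) S=61.5908 payoff=32.5292 vs cont=31.3594 → 32.5292 [stop]  node(4,1) S=76.4886 payoff=17.6314 vs cont=17.2184 → 17.6314 [stop]  node(4,2) S=94.9900 payoff=0.0000 vs cont=5.7820 → 5.7820 [wait]  node(4,3) S=117.9666 payoff=0.0000 vs cont=0.8828 → 0.8828 [wait]  node(4,4) S=146.5009 payoff=0.0000 vs cont=0.0000 → 0.0000 [wait]  ⇒ S*(4)=76.4886
t_3: node(3,0) S=68.6367 payoff=25.4833 vs cont=24.3135 → 25.4833 [stop]  node(3,1) S=85.2388 payoff=8.8812 vs cont=11.1992 → 11.1992 [wait]  node(3,2) S=105.8567 payoff=0.0000 vs cont=3.1414 → 3.1414 [wait]  node(3,3) S=131.4618 payoff=0.0000 vs cont=0.4090 → 0.4090 [wait]  ⇒ S*(3)=68.6367
t_2: node(2,0) S=76.4886 payoff=17.6314 vs cont=17.6770 → 17.6770 [wait]  node(2,1) S=94.9900 payoff=0.0000 vs cont=6.8350 → 6.8350 [wait]  node(2,2) S=117.9666 payoff=0.0000 vs cont=1.6696 → 1.6696 [wait]  ⇒ S*(2)=-
t_1: node(1,0) S=85.2388 payoff=8.8812 vs cont=11.7724 → 11.7724 [wait]  node(1,1) S=105.8567 payoff=0.0000 vs cont=4.0417 → 4.0417 [wait]  ⇒ S*(1)=-
t_0: node(0,0) S=94.9900 payoff=0.0000 vs cont=7.5726 → 7.5726 [wait]  ⇒ S*(0)=-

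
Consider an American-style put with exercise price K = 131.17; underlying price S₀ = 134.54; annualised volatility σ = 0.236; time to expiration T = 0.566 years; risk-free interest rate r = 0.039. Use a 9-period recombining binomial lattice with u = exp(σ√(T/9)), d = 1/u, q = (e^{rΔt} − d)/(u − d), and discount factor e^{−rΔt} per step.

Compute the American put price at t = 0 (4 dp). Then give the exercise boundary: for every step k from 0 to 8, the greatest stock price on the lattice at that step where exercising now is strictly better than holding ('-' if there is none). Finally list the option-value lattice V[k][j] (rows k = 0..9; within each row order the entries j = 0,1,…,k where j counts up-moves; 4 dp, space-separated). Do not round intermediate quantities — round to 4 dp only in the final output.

price = 6.9099
boundary = - - - - 106.1792 100.0775 106.1792 112.6529 119.5213
tree:
6.9099
9.9752 3.9503
14.0011 6.0923 1.8778
19.0379 9.1505 3.1354 0.6588
24.9908 13.3173 5.1261 1.2068 0.1268
31.0925 18.6613 8.1634 2.1850 0.2573 0.0000
36.8435 24.9908 12.5711 3.8988 0.5221 0.0000 0.0000
42.2641 31.0925 18.5171 6.8259 1.0594 0.0000 0.0000 0.0000
47.3732 36.8435 24.9908 11.6487 2.1495 0.0000 0.0000 0.0000 0.0000
52.1886 42.2641 31.0925 18.5171 4.3615 0.0000 0.0000 0.0000 0.0000 0.0000

Δt=0.06289  u=1.06097  d=0.94253  q=0.50594  discount=0.99755
step 9 (expiry): payoffs max(K−S,0) = 52.1886 42.2641 31.0925 18.5171 4.3615 0.0000 0.0000 0.0000 0.0000 0.0000
step 8: (k=8,j=0): S=83.7968, (K−S)⁺=47.3732, hold=47.0518 ⇒ V=47.3732 exercise | (k=8,j=1): S=94.3265, (K−S)⁺=36.8435, hold=36.5222 ⇒ V=36.8435 exercise | (k=8,j=2): S=106.1792, (K−S)⁺=24.9908, hold=24.6695 ⇒ V=24.9908 exercise | (k=8,j=3): S=119.5213, (K−S)⁺=11.6487, hold=11.3273 ⇒ V=11.6487 exercise | (k=8,j=4): S=134.5400, (K−S)⁺=0.0000, hold=2.1495 ⇒ V=2.1495 continue | (k=8,j=5): S=151.4458, (K−S)⁺=0.0000, hold=0.0000 ⇒ V=0.0000 continue | (k=8,j=6): S=170.4760, (K−S)⁺=0.0000, hold=0.0000 ⇒ V=0.0000 continue | (k=8,j=7): S=191.8975, (K−S)⁺=0.0000, hold=0.0000 ⇒ V=0.0000 continue | (k=8,j=8): S=216.0107, (K−S)⁺=0.0000, hold=0.0000 ⇒ V=0.0000 continue  boundary S*=119.5213
step 7: (k=7,j=0): S=88.9059, (K−S)⁺=42.2641, hold=41.9428 ⇒ V=42.2641 exercise | (k=7,j=1): S=100.0775, (K−S)⁺=31.0925, hold=30.7711 ⇒ V=31.0925 exercise | (k=7,j=2): S=112.6529, (K−S)⁺=18.5171, hold=18.1957 ⇒ V=18.5171 exercise | (k=7,j=3): S=126.8085, (K−S)⁺=4.3615, hold=6.8259 ⇒ V=6.8259 continue | (k=7,j=4): S=142.7429, (K−S)⁺=0.0000, hold=1.0594 ⇒ V=1.0594 continue | (k=7,j=5): S=160.6794, (K−S)⁺=0.0000, hold=0.0000 ⇒ V=0.0000 continue | (k=7,j=6): S=180.8699, (K−S)⁺=0.0000, hold=0.0000 ⇒ V=0.0000 continue | (k=7,j=7): S=203.5974, (K−S)⁺=0.0000, hold=0.0000 ⇒ V=0.0000 continue  boundary S*=112.6529
step 6: (k=6,j=0): S=94.3265, (K−S)⁺=36.8435, hold=36.5222 ⇒ V=36.8435 exercise | (k=6,j=1): S=106.1792, (K−S)⁺=24.9908, hold=24.6695 ⇒ V=24.9908 exercise | (k=6,j=2): S=119.5213, (K−S)⁺=11.6487, hold=12.5711 ⇒ V=12.5711 continue | (k=6,j=3): S=134.5400, (K−S)⁺=0.0000, hold=3.8988 ⇒ V=3.8988 continue | (k=6,j=4): S=151.4458, (K−S)⁺=0.0000, hold=0.5221 ⇒ V=0.5221 continue | (k=6,j=5): S=170.4760, (K−S)⁺=0.0000, hold=0.0000 ⇒ V=0.0000 continue | (k=6,j=6): S=191.8975, (K−S)⁺=0.0000, hold=0.0000 ⇒ V=0.0000 continue  boundary S*=106.1792
step 5: (k=5,j=0): S=100.0775, (K−S)⁺=31.0925, hold=30.7711 ⇒ V=31.0925 exercise | (k=5,j=1): S=112.6529, (K−S)⁺=18.5171, hold=18.6613 ⇒ V=18.6613 continue | (k=5,j=2): S=126.8085, (K−S)⁺=4.3615, hold=8.1634 ⇒ V=8.1634 continue | (k=5,j=3): S=142.7429, (K−S)⁺=0.0000, hold=2.1850 ⇒ V=2.1850 continue | (k=5,j=4): S=160.6794, (K−S)⁺=0.0000, hold=0.2573 ⇒ V=0.2573 continue | (k=5,j=5): S=180.8699, (K−S)⁺=0.0000, hold=0.0000 ⇒ V=0.0000 continue  boundary S*=100.0775
step 4: (k=4,j=0): S=106.1792, (K−S)⁺=24.9908, hold=24.7423 ⇒ V=24.9908 exercise | (k=4,j=1): S=119.5213, (K−S)⁺=11.6487, hold=13.3173 ⇒ V=13.3173 continue | (k=4,j=2): S=134.5400, (K−S)⁺=0.0000, hold=5.1261 ⇒ V=5.1261 continue | (k=4,j=3): S=151.4458, (K−S)⁺=0.0000, hold=1.2068 ⇒ V=1.2068 continue | (k=4,j=4): S=170.4760, (K−S)⁺=0.0000, hold=0.1268 ⇒ V=0.1268 continue  boundary S*=106.1792
step 3: (k=3,j=0): S=112.6529, (K−S)⁺=18.5171, hold=19.0379 ⇒ V=19.0379 continue | (k=3,j=1): S=126.8085, (K−S)⁺=4.3615, hold=9.1505 ⇒ V=9.1505 continue | (k=3,j=2): S=142.7429, (K−S)⁺=0.0000, hold=3.1354 ⇒ V=3.1354 continue | (k=3,j=3): S=160.6794, (K−S)⁺=0.0000, hold=0.6588 ⇒ V=0.6588 continue  boundary S*=-
step 2: (k=2,j=0): S=119.5213, (K−S)⁺=11.6487, hold=14.0011 ⇒ V=14.0011 continue | (k=2,j=1): S=134.5400, (K−S)⁺=0.0000, hold=6.0923 ⇒ V=6.0923 continue | (k=2,j=2): S=151.4458, (K−S)⁺=0.0000, hold=1.8778 ⇒ V=1.8778 continue  boundary S*=-
step 1: (k=1,j=0): S=126.8085, (K−S)⁺=4.3615, hold=9.9752 ⇒ V=9.9752 continue | (k=1,j=1): S=142.7429, (K−S)⁺=0.0000, hold=3.9503 ⇒ V=3.9503 continue  boundary S*=-
step 0: (k=0,j=0): S=134.5400, (K−S)⁺=0.0000, hold=6.9099 ⇒ V=6.9099 continue  boundary S*=-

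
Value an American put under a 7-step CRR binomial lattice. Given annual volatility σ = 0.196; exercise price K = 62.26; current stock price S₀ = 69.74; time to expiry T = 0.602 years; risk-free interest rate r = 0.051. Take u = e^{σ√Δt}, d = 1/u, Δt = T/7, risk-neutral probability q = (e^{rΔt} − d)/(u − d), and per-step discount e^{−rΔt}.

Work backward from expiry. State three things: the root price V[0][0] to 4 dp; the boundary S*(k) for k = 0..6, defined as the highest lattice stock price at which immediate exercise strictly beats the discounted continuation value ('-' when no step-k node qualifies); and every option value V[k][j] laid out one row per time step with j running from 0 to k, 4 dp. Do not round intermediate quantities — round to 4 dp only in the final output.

params: Δt=0.08600 u=1.05916 d=0.94414 q=0.52385 e^(-rΔt)=0.99562
t_7 payoffs: 15.6216 9.9398 3.5659 0.0000 0.0000 0.0000 0.0000 0.0000
t_6: node(6,0) S=49.3977 payoff=12.8623 vs cont=12.5899 → 12.8623 [stop]  node(6,1) S=55.4155 payoff=6.8445 vs cont=6.5720 → 6.8445 [stop]  node(6,2) S=62.1666 payoff=0.0934 vs cont=1.6905 → 1.6905 [wait]  node(6,3) S=69.7400 payoff=0.0000 vs cont=0.0000 → 0.0000 [wait]  node(6,4) S=78.2361 payoff=0.0000 vs cont=0.0000 → 0.0000 [wait]  node(6,5) S=87.7672 payoff=0.0000 vs cont=0.0000 → 0.0000 [wait]  node(6,6) S=98.4595 payoff=0.0000 vs cont=0.0000 → 0.0000 [wait]  ⇒ S*(6)=55.4155
t_5: node(5,0) S=52.3202 payoff=9.9398 vs cont=9.6674 → 9.9398 [stop]  node(5,1) S=58.6941 payoff=3.5659 vs cont=4.1264 → 4.1264 [wait]  node(5,2) S=65.8445 payoff=0.0000 vs cont=0.8014 → 0.8014 [wait]  node(5,3) S=73.8660 payoff=0.0000 vs cont=0.0000 → 0.0000 [wait]  node(5,4) S=82.8647 payoff=0.0000 vs cont=0.0000 → 0.0000 [wait]  node(5,5) S=92.9597 payoff=0.0000 vs cont=0.0000 → 0.0000 [wait]  ⇒ S*(5)=52.3202
t_4: node(4,0) S=55.4155 payoff=6.8445 vs cont=6.8643 → 6.8643 [wait]  node(4,1) S=62.1666 payoff=0.0934 vs cont=2.3742 → 2.3742 [wait]  node(4,2) S=69.7400 payoff=0.0000 vs cont=0.3799 → 0.3799 [wait]  node(4,3) S=78.2361 payoff=0.0000 vs cont=0.0000 → 0.0000 [wait]  node(4,4) S=87.7672 payoff=0.0000 vs cont=0.0000 → 0.0000 [wait]  ⇒ S*(4)=-
t_3: node(3,0) S=58.6941 payoff=3.5659 vs cont=4.4924 → 4.4924 [wait]  node(3,1) S=65.8445 payoff=0.0000 vs cont=1.3237 → 1.3237 [wait]  node(3,2) S=73.8660 payoff=0.0000 vs cont=0.1801 → 0.1801 [wait]  node(3,3) S=82.8647 payoff=0.0000 vs cont=0.0000 → 0.0000 [wait]  ⇒ S*(3)=-
t_2: node(2,0) S=62.1666 payoff=0.0934 vs cont=2.8201 → 2.8201 [wait]  node(2,1) S=69.7400 payoff=0.0000 vs cont=0.7214 → 0.7214 [wait]  node(2,2) S=78.2361 payoff=0.0000 vs cont=0.0854 → 0.0854 [wait]  ⇒ S*(2)=-
t_1: node(1,0) S=65.8445 payoff=0.0000 vs cont=1.7132 → 1.7132 [wait]  node(1,1) S=73.8660 payoff=0.0000 vs cont=0.3865 → 0.3865 [wait]  ⇒ S*(1)=-
t_0: node(0,0) S=69.7400 payoff=0.0000 vs cont=1.0138 → 1.0138 [wait]  ⇒ S*(0)=-

price = 1.0138
boundary = - - - - - 52.3202 55.4155
tree:
1.0138
1.7132 0.3865
2.8201 0.7214 0.0854
4.4924 1.3237 0.1801 0.0000
6.8643 2.3742 0.3799 0.0000 0.0000
9.9398 4.1264 0.8014 0.0000 0.0000 0.0000
12.8623 6.8445 1.6905 0.0000 0.0000 0.0000 0.0000
15.6216 9.9398 3.5659 0.0000 0.0000 0.0000 0.0000 0.0000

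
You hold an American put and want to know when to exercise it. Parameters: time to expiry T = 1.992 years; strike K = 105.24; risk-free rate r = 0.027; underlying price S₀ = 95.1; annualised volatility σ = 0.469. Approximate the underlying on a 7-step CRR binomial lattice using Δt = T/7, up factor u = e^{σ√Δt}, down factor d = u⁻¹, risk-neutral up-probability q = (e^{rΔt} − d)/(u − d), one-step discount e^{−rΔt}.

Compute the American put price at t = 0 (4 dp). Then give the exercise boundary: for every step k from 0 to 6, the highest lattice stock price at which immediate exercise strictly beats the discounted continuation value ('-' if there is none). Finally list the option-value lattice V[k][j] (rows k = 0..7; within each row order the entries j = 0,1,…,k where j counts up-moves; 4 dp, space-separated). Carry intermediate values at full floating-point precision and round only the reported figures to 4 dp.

price = 28.8990
boundary = - - - 44.8966 34.9589 44.8966 57.6592
tree:
28.8990
38.2215 18.1355
48.9166 25.9595 8.9980
60.3434 35.9533 14.3354 2.7072
70.2811 47.7853 22.2799 4.9876 0.0000
78.0192 60.3434 33.4368 9.1890 0.0000 0.0000
84.0444 70.2811 47.5808 16.9294 0.0000 0.0000 0.0000
88.7360 78.0192 60.3434 31.1901 0.0000 0.0000 0.0000 0.0000

Δt=0.28457, u=1.28427, d=0.77865, q=0.45303, disc=e^(-rΔt)=0.99235
k=7 terminal: V=max(K-S,0) → 88.7360 78.0192 60.3434 31.1901 0.0000 0.0000 0.0000 0.0000
k=6: j=0 S=21.1956 intr=84.0444 cont=83.2389 V=84.0444[EX]; j=1 S=34.9589 intr=70.2811 cont=69.4756 V=70.2811[EX]; j=2 S=57.6592 intr=47.5808 cont=46.7752 V=47.5808[EX]; j=3 S=95.1000 intr=10.1400 cont=16.9294 V=16.9294[hold]; j=4 S=156.8527 intr=0.0000 cont=0.0000 V=0.0000[hold]; j=5 S=258.7043 intr=0.0000 cont=0.0000 V=0.0000[hold]; j=6 S=426.6926 intr=0.0000 cont=0.0000 V=0.0000[hold]  S*(6)=57.6592
k=5: j=0 S=27.2208 intr=78.0192 cont=77.2136 V=78.0192[EX]; j=1 S=44.8966 intr=60.3434 cont=59.5379 V=60.3434[EX]; j=2 S=74.0499 intr=31.1901 cont=33.4368 V=33.4368[hold]; j=3 S=122.1339 intr=0.0000 cont=9.1890 V=9.1890[hold]; j=4 S=201.4410 intr=0.0000 cont=0.0000 V=0.0000[hold]; j=5 S=332.2457 intr=0.0000 cont=0.0000 V=0.0000[hold]  S*(5)=44.8966
k=4: j=0 S=34.9589 intr=70.2811 cont=69.4756 V=70.2811[EX]; j=1 S=57.6592 intr=47.5808 cont=47.7853 V=47.7853[hold]; j=2 S=95.1000 intr=10.1400 cont=22.2799 V=22.2799[hold]; j=3 S=156.8527 intr=0.0000 cont=4.9876 V=4.9876[hold]; j=4 S=258.7043 intr=0.0000 cont=0.0000 V=0.0000[hold]  S*(4)=34.9589
k=3: j=0 S=44.8966 intr=60.3434 cont=59.6299 V=60.3434[EX]; j=1 S=74.0499 intr=31.1901 cont=35.9533 V=35.9533[hold]; j=2 S=122.1339 intr=0.0000 cont=14.3354 V=14.3354[hold]; j=3 S=201.4410 intr=0.0000 cont=2.7072 V=2.7072[hold]  S*(3)=44.8966
k=2: j=0 S=57.6592 intr=47.5808 cont=48.9166 V=48.9166[hold]; j=1 S=95.1000 intr=10.1400 cont=25.9595 V=25.9595[hold]; j=2 S=156.8527 intr=0.0000 cont=8.9980 V=8.9980[hold]  S*(2)=-
k=1: j=0 S=74.0499 intr=31.1901 cont=38.2215 V=38.2215[hold]; j=1 S=122.1339 intr=0.0000 cont=18.1355 V=18.1355[hold]  S*(1)=-
k=0: j=0 S=95.1000 intr=10.1400 cont=28.8990 V=28.8990[hold]  S*(0)=-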